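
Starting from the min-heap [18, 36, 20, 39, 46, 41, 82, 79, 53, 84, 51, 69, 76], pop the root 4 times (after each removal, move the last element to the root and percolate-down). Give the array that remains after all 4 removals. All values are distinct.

[41, 46, 69, 53, 51, 84, 82, 79, 76]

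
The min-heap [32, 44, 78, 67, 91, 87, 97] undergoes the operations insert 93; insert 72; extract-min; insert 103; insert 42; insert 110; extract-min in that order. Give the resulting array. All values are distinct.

insert 93:
  append 93 at index 7 → [32, 44, 78, 67, 91, 87, 97, 93] (no swap needed)
insert 72:
  append 72 at index 8 → [32, 44, 78, 67, 91, 87, 97, 93, 72] (no swap needed)
extract-min → returns 32:
  remove root 32; move last element 72 to root → [72, 44, 78, 67, 91, 87, 97, 93]
  72 vs smaller child 44 at index 1, swap → [44, 72, 78, 67, 91, 87, 97, 93]
  72 vs smaller child 67 at index 3, swap → [44, 67, 78, 72, 91, 87, 97, 93]
insert 103:
  append 103 at index 8 → [44, 67, 78, 72, 91, 87, 97, 93, 103] (no swap needed)
insert 42:
  append 42 at index 9 → [44, 67, 78, 72, 91, 87, 97, 93, 103, 42]
  42 < parent 91 at index 4, swap → [44, 67, 78, 72, 42, 87, 97, 93, 103, 91]
  42 < parent 67 at index 1, swap → [44, 42, 78, 72, 67, 87, 97, 93, 103, 91]
  42 < parent 44 at index 0, swap → [42, 44, 78, 72, 67, 87, 97, 93, 103, 91]
insert 110:
  append 110 at index 10 → [42, 44, 78, 72, 67, 87, 97, 93, 103, 91, 110] (no swap needed)
extract-min → returns 42:
  remove root 42; move last element 110 to root → [110, 44, 78, 72, 67, 87, 97, 93, 103, 91]
  110 vs smaller child 44 at index 1, swap → [44, 110, 78, 72, 67, 87, 97, 93, 103, 91]
  110 vs smaller child 67 at index 4, swap → [44, 67, 78, 72, 110, 87, 97, 93, 103, 91]
  110 vs only child 91 at index 9, swap → [44, 67, 78, 72, 91, 87, 97, 93, 103, 110]

[44, 67, 78, 72, 91, 87, 97, 93, 103, 110]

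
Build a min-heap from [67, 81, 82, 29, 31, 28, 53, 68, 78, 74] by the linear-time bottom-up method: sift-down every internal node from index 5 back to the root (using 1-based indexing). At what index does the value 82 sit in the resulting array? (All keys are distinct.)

sift down from index 5: already satisfies heap property
sift down from index 4: already satisfies heap property
sift down from index 3:
  82 vs smaller child 28 at index 6, swap → [67, 81, 28, 29, 31, 82, 53, 68, 78, 74]
sift down from index 2:
  81 vs smaller child 29 at index 4, swap → [67, 29, 28, 81, 31, 82, 53, 68, 78, 74]
  81 vs smaller child 68 at index 8, swap → [67, 29, 28, 68, 31, 82, 53, 81, 78, 74]
sift down from index 1:
  67 vs smaller child 28 at index 3, swap → [28, 29, 67, 68, 31, 82, 53, 81, 78, 74]
  67 vs smaller child 53 at index 7, swap → [28, 29, 53, 68, 31, 82, 67, 81, 78, 74]
resulting array: [28, 29, 53, 68, 31, 82, 67, 81, 78, 74]

6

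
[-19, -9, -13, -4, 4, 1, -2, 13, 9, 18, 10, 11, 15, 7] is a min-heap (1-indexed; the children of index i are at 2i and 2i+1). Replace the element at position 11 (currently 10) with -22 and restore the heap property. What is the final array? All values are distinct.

[-22, -19, -13, -4, -9, 1, -2, 13, 9, 18, 4, 11, 15, 7]

set index 11 from 10 to -22 → [-19, -9, -13, -4, 4, 1, -2, 13, 9, 18, -22, 11, 15, 7]
-22 < parent 4 at index 5, swap → [-19, -9, -13, -4, -22, 1, -2, 13, 9, 18, 4, 11, 15, 7]
-22 < parent -9 at index 2, swap → [-19, -22, -13, -4, -9, 1, -2, 13, 9, 18, 4, 11, 15, 7]
-22 < parent -19 at index 1, swap → [-22, -19, -13, -4, -9, 1, -2, 13, 9, 18, 4, 11, 15, 7]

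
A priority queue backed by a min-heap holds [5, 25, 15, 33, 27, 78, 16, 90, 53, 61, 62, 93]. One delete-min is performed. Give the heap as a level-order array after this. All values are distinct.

[15, 25, 16, 33, 27, 78, 93, 90, 53, 61, 62]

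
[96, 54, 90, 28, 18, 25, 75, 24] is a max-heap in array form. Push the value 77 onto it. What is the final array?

append 77 at index 8 → [96, 54, 90, 28, 18, 25, 75, 24, 77]
77 > parent 28 at index 3, swap → [96, 54, 90, 77, 18, 25, 75, 24, 28]
77 > parent 54 at index 1, swap → [96, 77, 90, 54, 18, 25, 75, 24, 28]

[96, 77, 90, 54, 18, 25, 75, 24, 28]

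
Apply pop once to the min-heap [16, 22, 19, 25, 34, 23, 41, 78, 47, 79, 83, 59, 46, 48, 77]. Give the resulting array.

remove root 16; move last element 77 to root → [77, 22, 19, 25, 34, 23, 41, 78, 47, 79, 83, 59, 46, 48]
77 vs smaller child 19 at index 2, swap → [19, 22, 77, 25, 34, 23, 41, 78, 47, 79, 83, 59, 46, 48]
77 vs smaller child 23 at index 5, swap → [19, 22, 23, 25, 34, 77, 41, 78, 47, 79, 83, 59, 46, 48]
77 vs smaller child 46 at index 12, swap → [19, 22, 23, 25, 34, 46, 41, 78, 47, 79, 83, 59, 77, 48]

[19, 22, 23, 25, 34, 46, 41, 78, 47, 79, 83, 59, 77, 48]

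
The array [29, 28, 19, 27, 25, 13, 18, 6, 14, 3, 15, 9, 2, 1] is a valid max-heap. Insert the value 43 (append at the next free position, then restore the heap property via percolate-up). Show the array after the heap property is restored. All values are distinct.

[43, 28, 29, 27, 25, 13, 19, 6, 14, 3, 15, 9, 2, 1, 18]

append 43 at index 14 → [29, 28, 19, 27, 25, 13, 18, 6, 14, 3, 15, 9, 2, 1, 43]
43 > parent 18 at index 6, swap → [29, 28, 19, 27, 25, 13, 43, 6, 14, 3, 15, 9, 2, 1, 18]
43 > parent 19 at index 2, swap → [29, 28, 43, 27, 25, 13, 19, 6, 14, 3, 15, 9, 2, 1, 18]
43 > parent 29 at index 0, swap → [43, 28, 29, 27, 25, 13, 19, 6, 14, 3, 15, 9, 2, 1, 18]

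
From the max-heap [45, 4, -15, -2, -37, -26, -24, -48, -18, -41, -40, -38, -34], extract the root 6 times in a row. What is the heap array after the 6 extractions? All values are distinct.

[-26, -34, -40, -38, -37, -41, -48]

extract-max #1 returns 45:
  remove root 45; move last element -34 to root → [-34, 4, -15, -2, -37, -26, -24, -48, -18, -41, -40, -38]
  -34 vs larger child 4 at index 1, swap → [4, -34, -15, -2, -37, -26, -24, -48, -18, -41, -40, -38]
  -34 vs larger child -2 at index 3, swap → [4, -2, -15, -34, -37, -26, -24, -48, -18, -41, -40, -38]
  -34 vs larger child -18 at index 8, swap → [4, -2, -15, -18, -37, -26, -24, -48, -34, -41, -40, -38]
extract-max #2 returns 4:
  remove root 4; move last element -38 to root → [-38, -2, -15, -18, -37, -26, -24, -48, -34, -41, -40]
  -38 vs larger child -2 at index 1, swap → [-2, -38, -15, -18, -37, -26, -24, -48, -34, -41, -40]
  -38 vs larger child -18 at index 3, swap → [-2, -18, -15, -38, -37, -26, -24, -48, -34, -41, -40]
  -38 vs larger child -34 at index 8, swap → [-2, -18, -15, -34, -37, -26, -24, -48, -38, -41, -40]
extract-max #3 returns -2:
  remove root -2; move last element -40 to root → [-40, -18, -15, -34, -37, -26, -24, -48, -38, -41]
  -40 vs larger child -15 at index 2, swap → [-15, -18, -40, -34, -37, -26, -24, -48, -38, -41]
  -40 vs larger child -24 at index 6, swap → [-15, -18, -24, -34, -37, -26, -40, -48, -38, -41]
extract-max #4 returns -15:
  remove root -15; move last element -41 to root → [-41, -18, -24, -34, -37, -26, -40, -48, -38]
  -41 vs larger child -18 at index 1, swap → [-18, -41, -24, -34, -37, -26, -40, -48, -38]
  -41 vs larger child -34 at index 3, swap → [-18, -34, -24, -41, -37, -26, -40, -48, -38]
  -41 vs larger child -38 at index 8, swap → [-18, -34, -24, -38, -37, -26, -40, -48, -41]
extract-max #5 returns -18:
  remove root -18; move last element -41 to root → [-41, -34, -24, -38, -37, -26, -40, -48]
  -41 vs larger child -24 at index 2, swap → [-24, -34, -41, -38, -37, -26, -40, -48]
  -41 vs larger child -26 at index 5, swap → [-24, -34, -26, -38, -37, -41, -40, -48]
extract-max #6 returns -24:
  remove root -24; move last element -48 to root → [-48, -34, -26, -38, -37, -41, -40]
  -48 vs larger child -26 at index 2, swap → [-26, -34, -48, -38, -37, -41, -40]
  -48 vs larger child -40 at index 6, swap → [-26, -34, -40, -38, -37, -41, -48]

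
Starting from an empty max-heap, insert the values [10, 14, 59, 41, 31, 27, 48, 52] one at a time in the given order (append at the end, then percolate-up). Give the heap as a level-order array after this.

Insert 10:
  append 10 at index 0 → [10] (no swap needed)
Insert 14:
  append 14 at index 1 → [10, 14]
  14 > parent 10 at index 0, swap → [14, 10]
Insert 59:
  append 59 at index 2 → [14, 10, 59]
  59 > parent 14 at index 0, swap → [59, 10, 14]
Insert 41:
  append 41 at index 3 → [59, 10, 14, 41]
  41 > parent 10 at index 1, swap → [59, 41, 14, 10]
Insert 31:
  append 31 at index 4 → [59, 41, 14, 10, 31] (no swap needed)
Insert 27:
  append 27 at index 5 → [59, 41, 14, 10, 31, 27]
  27 > parent 14 at index 2, swap → [59, 41, 27, 10, 31, 14]
Insert 48:
  append 48 at index 6 → [59, 41, 27, 10, 31, 14, 48]
  48 > parent 27 at index 2, swap → [59, 41, 48, 10, 31, 14, 27]
Insert 52:
  append 52 at index 7 → [59, 41, 48, 10, 31, 14, 27, 52]
  52 > parent 10 at index 3, swap → [59, 41, 48, 52, 31, 14, 27, 10]
  52 > parent 41 at index 1, swap → [59, 52, 48, 41, 31, 14, 27, 10]

[59, 52, 48, 41, 31, 14, 27, 10]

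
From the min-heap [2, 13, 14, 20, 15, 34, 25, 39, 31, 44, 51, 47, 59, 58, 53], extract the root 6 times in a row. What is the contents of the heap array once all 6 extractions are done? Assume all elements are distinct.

[31, 39, 34, 47, 44, 51, 58, 53, 59]

extract-min #1 returns 2:
  remove root 2; move last element 53 to root → [53, 13, 14, 20, 15, 34, 25, 39, 31, 44, 51, 47, 59, 58]
  53 vs smaller child 13 at index 1, swap → [13, 53, 14, 20, 15, 34, 25, 39, 31, 44, 51, 47, 59, 58]
  53 vs smaller child 15 at index 4, swap → [13, 15, 14, 20, 53, 34, 25, 39, 31, 44, 51, 47, 59, 58]
  53 vs smaller child 44 at index 9, swap → [13, 15, 14, 20, 44, 34, 25, 39, 31, 53, 51, 47, 59, 58]
extract-min #2 returns 13:
  remove root 13; move last element 58 to root → [58, 15, 14, 20, 44, 34, 25, 39, 31, 53, 51, 47, 59]
  58 vs smaller child 14 at index 2, swap → [14, 15, 58, 20, 44, 34, 25, 39, 31, 53, 51, 47, 59]
  58 vs smaller child 25 at index 6, swap → [14, 15, 25, 20, 44, 34, 58, 39, 31, 53, 51, 47, 59]
extract-min #3 returns 14:
  remove root 14; move last element 59 to root → [59, 15, 25, 20, 44, 34, 58, 39, 31, 53, 51, 47]
  59 vs smaller child 15 at index 1, swap → [15, 59, 25, 20, 44, 34, 58, 39, 31, 53, 51, 47]
  59 vs smaller child 20 at index 3, swap → [15, 20, 25, 59, 44, 34, 58, 39, 31, 53, 51, 47]
  59 vs smaller child 31 at index 8, swap → [15, 20, 25, 31, 44, 34, 58, 39, 59, 53, 51, 47]
extract-min #4 returns 15:
  remove root 15; move last element 47 to root → [47, 20, 25, 31, 44, 34, 58, 39, 59, 53, 51]
  47 vs smaller child 20 at index 1, swap → [20, 47, 25, 31, 44, 34, 58, 39, 59, 53, 51]
  47 vs smaller child 31 at index 3, swap → [20, 31, 25, 47, 44, 34, 58, 39, 59, 53, 51]
  47 vs smaller child 39 at index 7, swap → [20, 31, 25, 39, 44, 34, 58, 47, 59, 53, 51]
extract-min #5 returns 20:
  remove root 20; move last element 51 to root → [51, 31, 25, 39, 44, 34, 58, 47, 59, 53]
  51 vs smaller child 25 at index 2, swap → [25, 31, 51, 39, 44, 34, 58, 47, 59, 53]
  51 vs smaller child 34 at index 5, swap → [25, 31, 34, 39, 44, 51, 58, 47, 59, 53]
extract-min #6 returns 25:
  remove root 25; move last element 53 to root → [53, 31, 34, 39, 44, 51, 58, 47, 59]
  53 vs smaller child 31 at index 1, swap → [31, 53, 34, 39, 44, 51, 58, 47, 59]
  53 vs smaller child 39 at index 3, swap → [31, 39, 34, 53, 44, 51, 58, 47, 59]
  53 vs smaller child 47 at index 7, swap → [31, 39, 34, 47, 44, 51, 58, 53, 59]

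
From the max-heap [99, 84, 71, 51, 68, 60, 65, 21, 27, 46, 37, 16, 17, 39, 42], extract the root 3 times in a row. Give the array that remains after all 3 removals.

extract-max #1 returns 99:
  remove root 99; move last element 42 to root → [42, 84, 71, 51, 68, 60, 65, 21, 27, 46, 37, 16, 17, 39]
  42 vs larger child 84 at index 1, swap → [84, 42, 71, 51, 68, 60, 65, 21, 27, 46, 37, 16, 17, 39]
  42 vs larger child 68 at index 4, swap → [84, 68, 71, 51, 42, 60, 65, 21, 27, 46, 37, 16, 17, 39]
  42 vs larger child 46 at index 9, swap → [84, 68, 71, 51, 46, 60, 65, 21, 27, 42, 37, 16, 17, 39]
extract-max #2 returns 84:
  remove root 84; move last element 39 to root → [39, 68, 71, 51, 46, 60, 65, 21, 27, 42, 37, 16, 17]
  39 vs larger child 71 at index 2, swap → [71, 68, 39, 51, 46, 60, 65, 21, 27, 42, 37, 16, 17]
  39 vs larger child 65 at index 6, swap → [71, 68, 65, 51, 46, 60, 39, 21, 27, 42, 37, 16, 17]
extract-max #3 returns 71:
  remove root 71; move last element 17 to root → [17, 68, 65, 51, 46, 60, 39, 21, 27, 42, 37, 16]
  17 vs larger child 68 at index 1, swap → [68, 17, 65, 51, 46, 60, 39, 21, 27, 42, 37, 16]
  17 vs larger child 51 at index 3, swap → [68, 51, 65, 17, 46, 60, 39, 21, 27, 42, 37, 16]
  17 vs larger child 27 at index 8, swap → [68, 51, 65, 27, 46, 60, 39, 21, 17, 42, 37, 16]

[68, 51, 65, 27, 46, 60, 39, 21, 17, 42, 37, 16]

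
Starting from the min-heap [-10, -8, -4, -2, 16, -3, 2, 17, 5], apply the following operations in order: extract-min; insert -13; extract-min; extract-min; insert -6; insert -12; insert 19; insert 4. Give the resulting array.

extract-min → returns -10:
  remove root -10; move last element 5 to root → [5, -8, -4, -2, 16, -3, 2, 17]
  5 vs smaller child -8 at index 1, swap → [-8, 5, -4, -2, 16, -3, 2, 17]
  5 vs smaller child -2 at index 3, swap → [-8, -2, -4, 5, 16, -3, 2, 17]
insert -13:
  append -13 at index 8 → [-8, -2, -4, 5, 16, -3, 2, 17, -13]
  -13 < parent 5 at index 3, swap → [-8, -2, -4, -13, 16, -3, 2, 17, 5]
  -13 < parent -2 at index 1, swap → [-8, -13, -4, -2, 16, -3, 2, 17, 5]
  -13 < parent -8 at index 0, swap → [-13, -8, -4, -2, 16, -3, 2, 17, 5]
extract-min → returns -13:
  remove root -13; move last element 5 to root → [5, -8, -4, -2, 16, -3, 2, 17]
  5 vs smaller child -8 at index 1, swap → [-8, 5, -4, -2, 16, -3, 2, 17]
  5 vs smaller child -2 at index 3, swap → [-8, -2, -4, 5, 16, -3, 2, 17]
extract-min → returns -8:
  remove root -8; move last element 17 to root → [17, -2, -4, 5, 16, -3, 2]
  17 vs smaller child -4 at index 2, swap → [-4, -2, 17, 5, 16, -3, 2]
  17 vs smaller child -3 at index 5, swap → [-4, -2, -3, 5, 16, 17, 2]
insert -6:
  append -6 at index 7 → [-4, -2, -3, 5, 16, 17, 2, -6]
  -6 < parent 5 at index 3, swap → [-4, -2, -3, -6, 16, 17, 2, 5]
  -6 < parent -2 at index 1, swap → [-4, -6, -3, -2, 16, 17, 2, 5]
  -6 < parent -4 at index 0, swap → [-6, -4, -3, -2, 16, 17, 2, 5]
insert -12:
  append -12 at index 8 → [-6, -4, -3, -2, 16, 17, 2, 5, -12]
  -12 < parent -2 at index 3, swap → [-6, -4, -3, -12, 16, 17, 2, 5, -2]
  -12 < parent -4 at index 1, swap → [-6, -12, -3, -4, 16, 17, 2, 5, -2]
  -12 < parent -6 at index 0, swap → [-12, -6, -3, -4, 16, 17, 2, 5, -2]
insert 19:
  append 19 at index 9 → [-12, -6, -3, -4, 16, 17, 2, 5, -2, 19] (no swap needed)
insert 4:
  append 4 at index 10 → [-12, -6, -3, -4, 16, 17, 2, 5, -2, 19, 4]
  4 < parent 16 at index 4, swap → [-12, -6, -3, -4, 4, 17, 2, 5, -2, 19, 16]

[-12, -6, -3, -4, 4, 17, 2, 5, -2, 19, 16]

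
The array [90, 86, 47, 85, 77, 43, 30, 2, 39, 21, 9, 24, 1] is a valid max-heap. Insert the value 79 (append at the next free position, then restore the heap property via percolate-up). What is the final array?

[90, 86, 79, 85, 77, 43, 47, 2, 39, 21, 9, 24, 1, 30]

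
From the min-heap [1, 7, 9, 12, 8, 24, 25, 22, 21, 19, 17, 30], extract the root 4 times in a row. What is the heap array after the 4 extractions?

extract-min #1 returns 1:
  remove root 1; move last element 30 to root → [30, 7, 9, 12, 8, 24, 25, 22, 21, 19, 17]
  30 vs smaller child 7 at index 1, swap → [7, 30, 9, 12, 8, 24, 25, 22, 21, 19, 17]
  30 vs smaller child 8 at index 4, swap → [7, 8, 9, 12, 30, 24, 25, 22, 21, 19, 17]
  30 vs smaller child 17 at index 10, swap → [7, 8, 9, 12, 17, 24, 25, 22, 21, 19, 30]
extract-min #2 returns 7:
  remove root 7; move last element 30 to root → [30, 8, 9, 12, 17, 24, 25, 22, 21, 19]
  30 vs smaller child 8 at index 1, swap → [8, 30, 9, 12, 17, 24, 25, 22, 21, 19]
  30 vs smaller child 12 at index 3, swap → [8, 12, 9, 30, 17, 24, 25, 22, 21, 19]
  30 vs smaller child 21 at index 8, swap → [8, 12, 9, 21, 17, 24, 25, 22, 30, 19]
extract-min #3 returns 8:
  remove root 8; move last element 19 to root → [19, 12, 9, 21, 17, 24, 25, 22, 30]
  19 vs smaller child 9 at index 2, swap → [9, 12, 19, 21, 17, 24, 25, 22, 30]
extract-min #4 returns 9:
  remove root 9; move last element 30 to root → [30, 12, 19, 21, 17, 24, 25, 22]
  30 vs smaller child 12 at index 1, swap → [12, 30, 19, 21, 17, 24, 25, 22]
  30 vs smaller child 17 at index 4, swap → [12, 17, 19, 21, 30, 24, 25, 22]

[12, 17, 19, 21, 30, 24, 25, 22]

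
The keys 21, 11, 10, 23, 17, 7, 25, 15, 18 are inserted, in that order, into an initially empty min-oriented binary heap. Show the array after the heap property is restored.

[7, 15, 10, 17, 21, 11, 25, 23, 18]

Insert 21:
  append 21 at index 0 → [21] (no swap needed)
Insert 11:
  append 11 at index 1 → [21, 11]
  11 < parent 21 at index 0, swap → [11, 21]
Insert 10:
  append 10 at index 2 → [11, 21, 10]
  10 < parent 11 at index 0, swap → [10, 21, 11]
Insert 23:
  append 23 at index 3 → [10, 21, 11, 23] (no swap needed)
Insert 17:
  append 17 at index 4 → [10, 21, 11, 23, 17]
  17 < parent 21 at index 1, swap → [10, 17, 11, 23, 21]
Insert 7:
  append 7 at index 5 → [10, 17, 11, 23, 21, 7]
  7 < parent 11 at index 2, swap → [10, 17, 7, 23, 21, 11]
  7 < parent 10 at index 0, swap → [7, 17, 10, 23, 21, 11]
Insert 25:
  append 25 at index 6 → [7, 17, 10, 23, 21, 11, 25] (no swap needed)
Insert 15:
  append 15 at index 7 → [7, 17, 10, 23, 21, 11, 25, 15]
  15 < parent 23 at index 3, swap → [7, 17, 10, 15, 21, 11, 25, 23]
  15 < parent 17 at index 1, swap → [7, 15, 10, 17, 21, 11, 25, 23]
Insert 18:
  append 18 at index 8 → [7, 15, 10, 17, 21, 11, 25, 23, 18] (no swap needed)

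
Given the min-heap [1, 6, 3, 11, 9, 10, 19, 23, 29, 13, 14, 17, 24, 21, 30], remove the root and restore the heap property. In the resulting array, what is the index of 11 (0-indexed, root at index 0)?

remove root 1; move last element 30 to root → [30, 6, 3, 11, 9, 10, 19, 23, 29, 13, 14, 17, 24, 21]
30 vs smaller child 3 at index 2, swap → [3, 6, 30, 11, 9, 10, 19, 23, 29, 13, 14, 17, 24, 21]
30 vs smaller child 10 at index 5, swap → [3, 6, 10, 11, 9, 30, 19, 23, 29, 13, 14, 17, 24, 21]
30 vs smaller child 17 at index 11, swap → [3, 6, 10, 11, 9, 17, 19, 23, 29, 13, 14, 30, 24, 21]
resulting array: [3, 6, 10, 11, 9, 17, 19, 23, 29, 13, 14, 30, 24, 21]

3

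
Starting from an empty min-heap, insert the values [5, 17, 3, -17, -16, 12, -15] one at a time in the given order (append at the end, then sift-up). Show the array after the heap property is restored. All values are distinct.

Insert 5:
  append 5 at index 0 → [5] (no swap needed)
Insert 17:
  append 17 at index 1 → [5, 17] (no swap needed)
Insert 3:
  append 3 at index 2 → [5, 17, 3]
  3 < parent 5 at index 0, swap → [3, 17, 5]
Insert -17:
  append -17 at index 3 → [3, 17, 5, -17]
  -17 < parent 17 at index 1, swap → [3, -17, 5, 17]
  -17 < parent 3 at index 0, swap → [-17, 3, 5, 17]
Insert -16:
  append -16 at index 4 → [-17, 3, 5, 17, -16]
  -16 < parent 3 at index 1, swap → [-17, -16, 5, 17, 3]
Insert 12:
  append 12 at index 5 → [-17, -16, 5, 17, 3, 12] (no swap needed)
Insert -15:
  append -15 at index 6 → [-17, -16, 5, 17, 3, 12, -15]
  -15 < parent 5 at index 2, swap → [-17, -16, -15, 17, 3, 12, 5]

[-17, -16, -15, 17, 3, 12, 5]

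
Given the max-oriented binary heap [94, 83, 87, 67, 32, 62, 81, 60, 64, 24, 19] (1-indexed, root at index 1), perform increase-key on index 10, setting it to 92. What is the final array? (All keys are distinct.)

[94, 92, 87, 67, 83, 62, 81, 60, 64, 32, 19]

set index 10 from 24 to 92 → [94, 83, 87, 67, 32, 62, 81, 60, 64, 92, 19]
92 > parent 32 at index 5, swap → [94, 83, 87, 67, 92, 62, 81, 60, 64, 32, 19]
92 > parent 83 at index 2, swap → [94, 92, 87, 67, 83, 62, 81, 60, 64, 32, 19]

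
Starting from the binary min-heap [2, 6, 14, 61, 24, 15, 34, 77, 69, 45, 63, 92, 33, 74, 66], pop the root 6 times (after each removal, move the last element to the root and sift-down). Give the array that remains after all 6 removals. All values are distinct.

[34, 45, 66, 61, 63, 74, 92, 77, 69]

extract-min #1 returns 2:
  remove root 2; move last element 66 to root → [66, 6, 14, 61, 24, 15, 34, 77, 69, 45, 63, 92, 33, 74]
  66 vs smaller child 6 at index 1, swap → [6, 66, 14, 61, 24, 15, 34, 77, 69, 45, 63, 92, 33, 74]
  66 vs smaller child 24 at index 4, swap → [6, 24, 14, 61, 66, 15, 34, 77, 69, 45, 63, 92, 33, 74]
  66 vs smaller child 45 at index 9, swap → [6, 24, 14, 61, 45, 15, 34, 77, 69, 66, 63, 92, 33, 74]
extract-min #2 returns 6:
  remove root 6; move last element 74 to root → [74, 24, 14, 61, 45, 15, 34, 77, 69, 66, 63, 92, 33]
  74 vs smaller child 14 at index 2, swap → [14, 24, 74, 61, 45, 15, 34, 77, 69, 66, 63, 92, 33]
  74 vs smaller child 15 at index 5, swap → [14, 24, 15, 61, 45, 74, 34, 77, 69, 66, 63, 92, 33]
  74 vs smaller child 33 at index 12, swap → [14, 24, 15, 61, 45, 33, 34, 77, 69, 66, 63, 92, 74]
extract-min #3 returns 14:
  remove root 14; move last element 74 to root → [74, 24, 15, 61, 45, 33, 34, 77, 69, 66, 63, 92]
  74 vs smaller child 15 at index 2, swap → [15, 24, 74, 61, 45, 33, 34, 77, 69, 66, 63, 92]
  74 vs smaller child 33 at index 5, swap → [15, 24, 33, 61, 45, 74, 34, 77, 69, 66, 63, 92]
extract-min #4 returns 15:
  remove root 15; move last element 92 to root → [92, 24, 33, 61, 45, 74, 34, 77, 69, 66, 63]
  92 vs smaller child 24 at index 1, swap → [24, 92, 33, 61, 45, 74, 34, 77, 69, 66, 63]
  92 vs smaller child 45 at index 4, swap → [24, 45, 33, 61, 92, 74, 34, 77, 69, 66, 63]
  92 vs smaller child 63 at index 10, swap → [24, 45, 33, 61, 63, 74, 34, 77, 69, 66, 92]
extract-min #5 returns 24:
  remove root 24; move last element 92 to root → [92, 45, 33, 61, 63, 74, 34, 77, 69, 66]
  92 vs smaller child 33 at index 2, swap → [33, 45, 92, 61, 63, 74, 34, 77, 69, 66]
  92 vs smaller child 34 at index 6, swap → [33, 45, 34, 61, 63, 74, 92, 77, 69, 66]
extract-min #6 returns 33:
  remove root 33; move last element 66 to root → [66, 45, 34, 61, 63, 74, 92, 77, 69]
  66 vs smaller child 34 at index 2, swap → [34, 45, 66, 61, 63, 74, 92, 77, 69]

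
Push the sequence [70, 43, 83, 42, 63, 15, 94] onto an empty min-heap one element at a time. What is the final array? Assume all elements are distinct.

Insert 70:
  append 70 at index 0 → [70] (no swap needed)
Insert 43:
  append 43 at index 1 → [70, 43]
  43 < parent 70 at index 0, swap → [43, 70]
Insert 83:
  append 83 at index 2 → [43, 70, 83] (no swap needed)
Insert 42:
  append 42 at index 3 → [43, 70, 83, 42]
  42 < parent 70 at index 1, swap → [43, 42, 83, 70]
  42 < parent 43 at index 0, swap → [42, 43, 83, 70]
Insert 63:
  append 63 at index 4 → [42, 43, 83, 70, 63] (no swap needed)
Insert 15:
  append 15 at index 5 → [42, 43, 83, 70, 63, 15]
  15 < parent 83 at index 2, swap → [42, 43, 15, 70, 63, 83]
  15 < parent 42 at index 0, swap → [15, 43, 42, 70, 63, 83]
Insert 94:
  append 94 at index 6 → [15, 43, 42, 70, 63, 83, 94] (no swap needed)

[15, 43, 42, 70, 63, 83, 94]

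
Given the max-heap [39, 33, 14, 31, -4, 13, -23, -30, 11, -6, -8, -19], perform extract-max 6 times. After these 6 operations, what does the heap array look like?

[-4, -8, -6, -23, -30, -19]

extract-max #1 returns 39:
  remove root 39; move last element -19 to root → [-19, 33, 14, 31, -4, 13, -23, -30, 11, -6, -8]
  -19 vs larger child 33 at index 1, swap → [33, -19, 14, 31, -4, 13, -23, -30, 11, -6, -8]
  -19 vs larger child 31 at index 3, swap → [33, 31, 14, -19, -4, 13, -23, -30, 11, -6, -8]
  -19 vs larger child 11 at index 8, swap → [33, 31, 14, 11, -4, 13, -23, -30, -19, -6, -8]
extract-max #2 returns 33:
  remove root 33; move last element -8 to root → [-8, 31, 14, 11, -4, 13, -23, -30, -19, -6]
  -8 vs larger child 31 at index 1, swap → [31, -8, 14, 11, -4, 13, -23, -30, -19, -6]
  -8 vs larger child 11 at index 3, swap → [31, 11, 14, -8, -4, 13, -23, -30, -19, -6]
extract-max #3 returns 31:
  remove root 31; move last element -6 to root → [-6, 11, 14, -8, -4, 13, -23, -30, -19]
  -6 vs larger child 14 at index 2, swap → [14, 11, -6, -8, -4, 13, -23, -30, -19]
  -6 vs larger child 13 at index 5, swap → [14, 11, 13, -8, -4, -6, -23, -30, -19]
extract-max #4 returns 14:
  remove root 14; move last element -19 to root → [-19, 11, 13, -8, -4, -6, -23, -30]
  -19 vs larger child 13 at index 2, swap → [13, 11, -19, -8, -4, -6, -23, -30]
  -19 vs larger child -6 at index 5, swap → [13, 11, -6, -8, -4, -19, -23, -30]
extract-max #5 returns 13:
  remove root 13; move last element -30 to root → [-30, 11, -6, -8, -4, -19, -23]
  -30 vs larger child 11 at index 1, swap → [11, -30, -6, -8, -4, -19, -23]
  -30 vs larger child -4 at index 4, swap → [11, -4, -6, -8, -30, -19, -23]
extract-max #6 returns 11:
  remove root 11; move last element -23 to root → [-23, -4, -6, -8, -30, -19]
  -23 vs larger child -4 at index 1, swap → [-4, -23, -6, -8, -30, -19]
  -23 vs larger child -8 at index 3, swap → [-4, -8, -6, -23, -30, -19]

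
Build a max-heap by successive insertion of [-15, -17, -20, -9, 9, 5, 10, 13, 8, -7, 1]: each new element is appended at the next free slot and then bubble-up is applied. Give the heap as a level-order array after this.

Insert -15:
  append -15 at index 0 → [-15] (no swap needed)
Insert -17:
  append -17 at index 1 → [-15, -17] (no swap needed)
Insert -20:
  append -20 at index 2 → [-15, -17, -20] (no swap needed)
Insert -9:
  append -9 at index 3 → [-15, -17, -20, -9]
  -9 > parent -17 at index 1, swap → [-15, -9, -20, -17]
  -9 > parent -15 at index 0, swap → [-9, -15, -20, -17]
Insert 9:
  append 9 at index 4 → [-9, -15, -20, -17, 9]
  9 > parent -15 at index 1, swap → [-9, 9, -20, -17, -15]
  9 > parent -9 at index 0, swap → [9, -9, -20, -17, -15]
Insert 5:
  append 5 at index 5 → [9, -9, -20, -17, -15, 5]
  5 > parent -20 at index 2, swap → [9, -9, 5, -17, -15, -20]
Insert 10:
  append 10 at index 6 → [9, -9, 5, -17, -15, -20, 10]
  10 > parent 5 at index 2, swap → [9, -9, 10, -17, -15, -20, 5]
  10 > parent 9 at index 0, swap → [10, -9, 9, -17, -15, -20, 5]
Insert 13:
  append 13 at index 7 → [10, -9, 9, -17, -15, -20, 5, 13]
  13 > parent -17 at index 3, swap → [10, -9, 9, 13, -15, -20, 5, -17]
  13 > parent -9 at index 1, swap → [10, 13, 9, -9, -15, -20, 5, -17]
  13 > parent 10 at index 0, swap → [13, 10, 9, -9, -15, -20, 5, -17]
Insert 8:
  append 8 at index 8 → [13, 10, 9, -9, -15, -20, 5, -17, 8]
  8 > parent -9 at index 3, swap → [13, 10, 9, 8, -15, -20, 5, -17, -9]
Insert -7:
  append -7 at index 9 → [13, 10, 9, 8, -15, -20, 5, -17, -9, -7]
  -7 > parent -15 at index 4, swap → [13, 10, 9, 8, -7, -20, 5, -17, -9, -15]
Insert 1:
  append 1 at index 10 → [13, 10, 9, 8, -7, -20, 5, -17, -9, -15, 1]
  1 > parent -7 at index 4, swap → [13, 10, 9, 8, 1, -20, 5, -17, -9, -15, -7]

[13, 10, 9, 8, 1, -20, 5, -17, -9, -15, -7]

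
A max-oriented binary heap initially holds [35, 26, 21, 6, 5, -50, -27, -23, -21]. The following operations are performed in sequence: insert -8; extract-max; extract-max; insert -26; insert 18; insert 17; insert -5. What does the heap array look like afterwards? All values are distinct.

[21, 18, -5, -8, 17, -21, -27, -23, -26, 5, 6, -50]

insert -8:
  append -8 at index 9 → [35, 26, 21, 6, 5, -50, -27, -23, -21, -8] (no swap needed)
extract-max → returns 35:
  remove root 35; move last element -8 to root → [-8, 26, 21, 6, 5, -50, -27, -23, -21]
  -8 vs larger child 26 at index 1, swap → [26, -8, 21, 6, 5, -50, -27, -23, -21]
  -8 vs larger child 6 at index 3, swap → [26, 6, 21, -8, 5, -50, -27, -23, -21]
extract-max → returns 26:
  remove root 26; move last element -21 to root → [-21, 6, 21, -8, 5, -50, -27, -23]
  -21 vs larger child 21 at index 2, swap → [21, 6, -21, -8, 5, -50, -27, -23]
insert -26:
  append -26 at index 8 → [21, 6, -21, -8, 5, -50, -27, -23, -26] (no swap needed)
insert 18:
  append 18 at index 9 → [21, 6, -21, -8, 5, -50, -27, -23, -26, 18]
  18 > parent 5 at index 4, swap → [21, 6, -21, -8, 18, -50, -27, -23, -26, 5]
  18 > parent 6 at index 1, swap → [21, 18, -21, -8, 6, -50, -27, -23, -26, 5]
insert 17:
  append 17 at index 10 → [21, 18, -21, -8, 6, -50, -27, -23, -26, 5, 17]
  17 > parent 6 at index 4, swap → [21, 18, -21, -8, 17, -50, -27, -23, -26, 5, 6]
insert -5:
  append -5 at index 11 → [21, 18, -21, -8, 17, -50, -27, -23, -26, 5, 6, -5]
  -5 > parent -50 at index 5, swap → [21, 18, -21, -8, 17, -5, -27, -23, -26, 5, 6, -50]
  -5 > parent -21 at index 2, swap → [21, 18, -5, -8, 17, -21, -27, -23, -26, 5, 6, -50]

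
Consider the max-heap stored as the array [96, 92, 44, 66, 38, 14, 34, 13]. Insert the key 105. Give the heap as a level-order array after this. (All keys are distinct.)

[105, 96, 44, 92, 38, 14, 34, 13, 66]

append 105 at index 8 → [96, 92, 44, 66, 38, 14, 34, 13, 105]
105 > parent 66 at index 3, swap → [96, 92, 44, 105, 38, 14, 34, 13, 66]
105 > parent 92 at index 1, swap → [96, 105, 44, 92, 38, 14, 34, 13, 66]
105 > parent 96 at index 0, swap → [105, 96, 44, 92, 38, 14, 34, 13, 66]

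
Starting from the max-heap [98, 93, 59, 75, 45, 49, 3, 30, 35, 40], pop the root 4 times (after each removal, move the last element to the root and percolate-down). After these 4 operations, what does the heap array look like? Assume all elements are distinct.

[49, 45, 30, 40, 35, 3]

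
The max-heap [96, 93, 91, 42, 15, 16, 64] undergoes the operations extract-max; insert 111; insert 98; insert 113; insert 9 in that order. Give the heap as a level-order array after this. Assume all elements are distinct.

extract-max → returns 96:
  remove root 96; move last element 64 to root → [64, 93, 91, 42, 15, 16]
  64 vs larger child 93 at index 1, swap → [93, 64, 91, 42, 15, 16]
insert 111:
  append 111 at index 6 → [93, 64, 91, 42, 15, 16, 111]
  111 > parent 91 at index 2, swap → [93, 64, 111, 42, 15, 16, 91]
  111 > parent 93 at index 0, swap → [111, 64, 93, 42, 15, 16, 91]
insert 98:
  append 98 at index 7 → [111, 64, 93, 42, 15, 16, 91, 98]
  98 > parent 42 at index 3, swap → [111, 64, 93, 98, 15, 16, 91, 42]
  98 > parent 64 at index 1, swap → [111, 98, 93, 64, 15, 16, 91, 42]
insert 113:
  append 113 at index 8 → [111, 98, 93, 64, 15, 16, 91, 42, 113]
  113 > parent 64 at index 3, swap → [111, 98, 93, 113, 15, 16, 91, 42, 64]
  113 > parent 98 at index 1, swap → [111, 113, 93, 98, 15, 16, 91, 42, 64]
  113 > parent 111 at index 0, swap → [113, 111, 93, 98, 15, 16, 91, 42, 64]
insert 9:
  append 9 at index 9 → [113, 111, 93, 98, 15, 16, 91, 42, 64, 9] (no swap needed)

[113, 111, 93, 98, 15, 16, 91, 42, 64, 9]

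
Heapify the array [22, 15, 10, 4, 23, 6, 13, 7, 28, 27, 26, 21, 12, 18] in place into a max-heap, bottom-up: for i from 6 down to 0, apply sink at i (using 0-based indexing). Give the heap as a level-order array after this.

sift down from index 6:
  13 vs only child 18 at index 13, swap → [22, 15, 10, 4, 23, 6, 18, 7, 28, 27, 26, 21, 12, 13]
sift down from index 5:
  6 vs larger child 21 at index 11, swap → [22, 15, 10, 4, 23, 21, 18, 7, 28, 27, 26, 6, 12, 13]
sift down from index 4:
  23 vs larger child 27 at index 9, swap → [22, 15, 10, 4, 27, 21, 18, 7, 28, 23, 26, 6, 12, 13]
sift down from index 3:
  4 vs larger child 28 at index 8, swap → [22, 15, 10, 28, 27, 21, 18, 7, 4, 23, 26, 6, 12, 13]
sift down from index 2:
  10 vs larger child 21 at index 5, swap → [22, 15, 21, 28, 27, 10, 18, 7, 4, 23, 26, 6, 12, 13]
  10 vs larger child 12 at index 12, swap → [22, 15, 21, 28, 27, 12, 18, 7, 4, 23, 26, 6, 10, 13]
sift down from index 1:
  15 vs larger child 28 at index 3, swap → [22, 28, 21, 15, 27, 12, 18, 7, 4, 23, 26, 6, 10, 13]
sift down from index 0:
  22 vs larger child 28 at index 1, swap → [28, 22, 21, 15, 27, 12, 18, 7, 4, 23, 26, 6, 10, 13]
  22 vs larger child 27 at index 4, swap → [28, 27, 21, 15, 22, 12, 18, 7, 4, 23, 26, 6, 10, 13]
  22 vs larger child 26 at index 10, swap → [28, 27, 21, 15, 26, 12, 18, 7, 4, 23, 22, 6, 10, 13]

[28, 27, 21, 15, 26, 12, 18, 7, 4, 23, 22, 6, 10, 13]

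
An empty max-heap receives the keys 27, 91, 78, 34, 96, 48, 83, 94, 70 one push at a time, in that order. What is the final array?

Insert 27:
  append 27 at index 0 → [27] (no swap needed)
Insert 91:
  append 91 at index 1 → [27, 91]
  91 > parent 27 at index 0, swap → [91, 27]
Insert 78:
  append 78 at index 2 → [91, 27, 78] (no swap needed)
Insert 34:
  append 34 at index 3 → [91, 27, 78, 34]
  34 > parent 27 at index 1, swap → [91, 34, 78, 27]
Insert 96:
  append 96 at index 4 → [91, 34, 78, 27, 96]
  96 > parent 34 at index 1, swap → [91, 96, 78, 27, 34]
  96 > parent 91 at index 0, swap → [96, 91, 78, 27, 34]
Insert 48:
  append 48 at index 5 → [96, 91, 78, 27, 34, 48] (no swap needed)
Insert 83:
  append 83 at index 6 → [96, 91, 78, 27, 34, 48, 83]
  83 > parent 78 at index 2, swap → [96, 91, 83, 27, 34, 48, 78]
Insert 94:
  append 94 at index 7 → [96, 91, 83, 27, 34, 48, 78, 94]
  94 > parent 27 at index 3, swap → [96, 91, 83, 94, 34, 48, 78, 27]
  94 > parent 91 at index 1, swap → [96, 94, 83, 91, 34, 48, 78, 27]
Insert 70:
  append 70 at index 8 → [96, 94, 83, 91, 34, 48, 78, 27, 70] (no swap needed)

[96, 94, 83, 91, 34, 48, 78, 27, 70]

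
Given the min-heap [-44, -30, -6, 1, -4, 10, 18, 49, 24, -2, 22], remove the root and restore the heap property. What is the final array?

[-30, -4, -6, 1, -2, 10, 18, 49, 24, 22]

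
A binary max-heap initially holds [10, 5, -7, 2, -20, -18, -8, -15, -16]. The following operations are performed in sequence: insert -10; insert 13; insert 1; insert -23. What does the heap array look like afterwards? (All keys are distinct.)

insert -10:
  append -10 at index 9 → [10, 5, -7, 2, -20, -18, -8, -15, -16, -10]
  -10 > parent -20 at index 4, swap → [10, 5, -7, 2, -10, -18, -8, -15, -16, -20]
insert 13:
  append 13 at index 10 → [10, 5, -7, 2, -10, -18, -8, -15, -16, -20, 13]
  13 > parent -10 at index 4, swap → [10, 5, -7, 2, 13, -18, -8, -15, -16, -20, -10]
  13 > parent 5 at index 1, swap → [10, 13, -7, 2, 5, -18, -8, -15, -16, -20, -10]
  13 > parent 10 at index 0, swap → [13, 10, -7, 2, 5, -18, -8, -15, -16, -20, -10]
insert 1:
  append 1 at index 11 → [13, 10, -7, 2, 5, -18, -8, -15, -16, -20, -10, 1]
  1 > parent -18 at index 5, swap → [13, 10, -7, 2, 5, 1, -8, -15, -16, -20, -10, -18]
  1 > parent -7 at index 2, swap → [13, 10, 1, 2, 5, -7, -8, -15, -16, -20, -10, -18]
insert -23:
  append -23 at index 12 → [13, 10, 1, 2, 5, -7, -8, -15, -16, -20, -10, -18, -23] (no swap needed)

[13, 10, 1, 2, 5, -7, -8, -15, -16, -20, -10, -18, -23]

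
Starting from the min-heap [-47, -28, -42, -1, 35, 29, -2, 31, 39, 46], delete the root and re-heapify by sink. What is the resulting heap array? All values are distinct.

[-42, -28, -2, -1, 35, 29, 46, 31, 39]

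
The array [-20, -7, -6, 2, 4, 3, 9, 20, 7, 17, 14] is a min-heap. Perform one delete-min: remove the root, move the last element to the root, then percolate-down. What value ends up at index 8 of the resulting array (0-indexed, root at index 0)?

14

remove root -20; move last element 14 to root → [14, -7, -6, 2, 4, 3, 9, 20, 7, 17]
14 vs smaller child -7 at index 1, swap → [-7, 14, -6, 2, 4, 3, 9, 20, 7, 17]
14 vs smaller child 2 at index 3, swap → [-7, 2, -6, 14, 4, 3, 9, 20, 7, 17]
14 vs smaller child 7 at index 8, swap → [-7, 2, -6, 7, 4, 3, 9, 20, 14, 17]
resulting array: [-7, 2, -6, 7, 4, 3, 9, 20, 14, 17]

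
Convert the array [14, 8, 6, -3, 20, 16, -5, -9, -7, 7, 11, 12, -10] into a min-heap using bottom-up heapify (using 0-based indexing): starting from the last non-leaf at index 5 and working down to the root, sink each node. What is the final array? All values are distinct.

[-10, -9, -5, -7, 7, 6, 14, -3, 8, 20, 11, 12, 16]

sift down from index 5:
  16 vs smaller child -10 at index 12, swap → [14, 8, 6, -3, 20, -10, -5, -9, -7, 7, 11, 12, 16]
sift down from index 4:
  20 vs smaller child 7 at index 9, swap → [14, 8, 6, -3, 7, -10, -5, -9, -7, 20, 11, 12, 16]
sift down from index 3:
  -3 vs smaller child -9 at index 7, swap → [14, 8, 6, -9, 7, -10, -5, -3, -7, 20, 11, 12, 16]
sift down from index 2:
  6 vs smaller child -10 at index 5, swap → [14, 8, -10, -9, 7, 6, -5, -3, -7, 20, 11, 12, 16]
sift down from index 1:
  8 vs smaller child -9 at index 3, swap → [14, -9, -10, 8, 7, 6, -5, -3, -7, 20, 11, 12, 16]
  8 vs smaller child -7 at index 8, swap → [14, -9, -10, -7, 7, 6, -5, -3, 8, 20, 11, 12, 16]
sift down from index 0:
  14 vs smaller child -10 at index 2, swap → [-10, -9, 14, -7, 7, 6, -5, -3, 8, 20, 11, 12, 16]
  14 vs smaller child -5 at index 6, swap → [-10, -9, -5, -7, 7, 6, 14, -3, 8, 20, 11, 12, 16]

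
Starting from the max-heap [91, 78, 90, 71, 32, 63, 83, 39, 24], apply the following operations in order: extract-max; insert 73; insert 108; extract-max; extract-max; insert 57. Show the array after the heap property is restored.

[83, 78, 71, 73, 32, 63, 24, 39, 57]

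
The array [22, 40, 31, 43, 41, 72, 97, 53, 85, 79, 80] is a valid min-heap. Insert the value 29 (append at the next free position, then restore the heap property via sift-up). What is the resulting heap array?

[22, 40, 29, 43, 41, 31, 97, 53, 85, 79, 80, 72]

append 29 at index 11 → [22, 40, 31, 43, 41, 72, 97, 53, 85, 79, 80, 29]
29 < parent 72 at index 5, swap → [22, 40, 31, 43, 41, 29, 97, 53, 85, 79, 80, 72]
29 < parent 31 at index 2, swap → [22, 40, 29, 43, 41, 31, 97, 53, 85, 79, 80, 72]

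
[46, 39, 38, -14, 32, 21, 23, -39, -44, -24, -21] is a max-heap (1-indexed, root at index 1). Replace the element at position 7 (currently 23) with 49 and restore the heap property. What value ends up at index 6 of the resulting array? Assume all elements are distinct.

21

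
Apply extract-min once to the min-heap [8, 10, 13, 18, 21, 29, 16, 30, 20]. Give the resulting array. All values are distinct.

remove root 8; move last element 20 to root → [20, 10, 13, 18, 21, 29, 16, 30]
20 vs smaller child 10 at index 1, swap → [10, 20, 13, 18, 21, 29, 16, 30]
20 vs smaller child 18 at index 3, swap → [10, 18, 13, 20, 21, 29, 16, 30]

[10, 18, 13, 20, 21, 29, 16, 30]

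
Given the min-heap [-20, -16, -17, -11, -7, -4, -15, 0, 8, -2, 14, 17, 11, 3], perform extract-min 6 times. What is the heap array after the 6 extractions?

[-4, -2, 3, 0, 14, 17, 8, 11]

extract-min #1 returns -20:
  remove root -20; move last element 3 to root → [3, -16, -17, -11, -7, -4, -15, 0, 8, -2, 14, 17, 11]
  3 vs smaller child -17 at index 2, swap → [-17, -16, 3, -11, -7, -4, -15, 0, 8, -2, 14, 17, 11]
  3 vs smaller child -15 at index 6, swap → [-17, -16, -15, -11, -7, -4, 3, 0, 8, -2, 14, 17, 11]
extract-min #2 returns -17:
  remove root -17; move last element 11 to root → [11, -16, -15, -11, -7, -4, 3, 0, 8, -2, 14, 17]
  11 vs smaller child -16 at index 1, swap → [-16, 11, -15, -11, -7, -4, 3, 0, 8, -2, 14, 17]
  11 vs smaller child -11 at index 3, swap → [-16, -11, -15, 11, -7, -4, 3, 0, 8, -2, 14, 17]
  11 vs smaller child 0 at index 7, swap → [-16, -11, -15, 0, -7, -4, 3, 11, 8, -2, 14, 17]
extract-min #3 returns -16:
  remove root -16; move last element 17 to root → [17, -11, -15, 0, -7, -4, 3, 11, 8, -2, 14]
  17 vs smaller child -15 at index 2, swap → [-15, -11, 17, 0, -7, -4, 3, 11, 8, -2, 14]
  17 vs smaller child -4 at index 5, swap → [-15, -11, -4, 0, -7, 17, 3, 11, 8, -2, 14]
extract-min #4 returns -15:
  remove root -15; move last element 14 to root → [14, -11, -4, 0, -7, 17, 3, 11, 8, -2]
  14 vs smaller child -11 at index 1, swap → [-11, 14, -4, 0, -7, 17, 3, 11, 8, -2]
  14 vs smaller child -7 at index 4, swap → [-11, -7, -4, 0, 14, 17, 3, 11, 8, -2]
  14 vs only child -2 at index 9, swap → [-11, -7, -4, 0, -2, 17, 3, 11, 8, 14]
extract-min #5 returns -11:
  remove root -11; move last element 14 to root → [14, -7, -4, 0, -2, 17, 3, 11, 8]
  14 vs smaller child -7 at index 1, swap → [-7, 14, -4, 0, -2, 17, 3, 11, 8]
  14 vs smaller child -2 at index 4, swap → [-7, -2, -4, 0, 14, 17, 3, 11, 8]
extract-min #6 returns -7:
  remove root -7; move last element 8 to root → [8, -2, -4, 0, 14, 17, 3, 11]
  8 vs smaller child -4 at index 2, swap → [-4, -2, 8, 0, 14, 17, 3, 11]
  8 vs smaller child 3 at index 6, swap → [-4, -2, 3, 0, 14, 17, 8, 11]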